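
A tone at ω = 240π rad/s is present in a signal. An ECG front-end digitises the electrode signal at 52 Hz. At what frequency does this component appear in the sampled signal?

16 Hz

ω = 240π rad/s → f = ω/(2π) = 120 Hz.
120 Hz mod fs = 16 Hz.
16 Hz ≤ fs/2 = 26 Hz, appears at 16 Hz.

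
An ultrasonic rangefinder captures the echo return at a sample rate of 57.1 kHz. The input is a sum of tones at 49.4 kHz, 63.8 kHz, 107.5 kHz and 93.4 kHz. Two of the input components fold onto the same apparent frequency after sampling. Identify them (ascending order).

fs/2 = 28.55 kHz.
49.4 kHz > fs/2 = 28.55 kHz, folds to fs − 49.4 kHz = 7.7 kHz.
63.8 kHz mod fs = 6.7 kHz.
6.7 kHz ≤ fs/2 = 28.55 kHz, appears at 6.7 kHz.
107.5 kHz mod fs = 50.4 kHz.
50.4 kHz > fs/2 = 28.55 kHz, folds to fs − 50.4 kHz = 6.7 kHz.
93.4 kHz mod fs = 36.3 kHz.
36.3 kHz > fs/2 = 28.55 kHz, folds to fs − 36.3 kHz = 20.8 kHz.
63.8 kHz and 107.5 kHz both map to 6.7 kHz.

63.8 kHz, 107.5 kHz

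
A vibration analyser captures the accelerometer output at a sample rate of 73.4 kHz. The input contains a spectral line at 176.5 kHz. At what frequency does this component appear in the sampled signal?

29.7 kHz

176.5 kHz mod fs = 29.7 kHz.
29.7 kHz ≤ fs/2 = 36.7 kHz, appears at 29.7 kHz.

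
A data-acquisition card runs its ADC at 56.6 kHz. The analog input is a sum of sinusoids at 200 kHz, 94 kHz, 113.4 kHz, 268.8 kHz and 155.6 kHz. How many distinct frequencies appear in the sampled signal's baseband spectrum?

4

fs/2 = 28.3 kHz.
200 kHz mod fs = 30.2 kHz.
30.2 kHz > fs/2 = 28.3 kHz, folds to fs − 30.2 kHz = 26.4 kHz.
94 kHz mod fs = 37.4 kHz.
37.4 kHz > fs/2 = 28.3 kHz, folds to fs − 37.4 kHz = 19.2 kHz.
113.4 kHz mod fs = 0.2 kHz.
0.2 kHz ≤ fs/2 = 28.3 kHz, appears at 0.2 kHz.
268.8 kHz mod fs = 42.4 kHz.
42.4 kHz > fs/2 = 28.3 kHz, folds to fs − 42.4 kHz = 14.2 kHz.
155.6 kHz mod fs = 42.4 kHz.
42.4 kHz > fs/2 = 28.3 kHz, folds to fs − 42.4 kHz = 14.2 kHz.
Distinct values: {0.2 kHz, 14.2 kHz, 19.2 kHz, 26.4 kHz} → 4.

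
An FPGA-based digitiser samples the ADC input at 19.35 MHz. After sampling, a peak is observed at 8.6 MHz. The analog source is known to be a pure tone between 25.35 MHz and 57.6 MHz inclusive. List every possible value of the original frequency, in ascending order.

Frequencies that alias to 8.6 MHz are k·fs ± 8.6 MHz for integer k ≥ 0.
k=0: 8.6 MHz.
k=1: 10.75 MHz, 27.95 MHz.
k=2: 30.1 MHz, 47.3 MHz.
k=3: 49.45 MHz, 66.65 MHz.
k=4: 68.8 MHz, 86 MHz.
Within [25.35 MHz, 57.6 MHz]: 27.95 MHz, 30.1 MHz, 47.3 MHz, 49.45 MHz.

27.95 MHz, 30.1 MHz, 47.3 MHz, 49.45 MHz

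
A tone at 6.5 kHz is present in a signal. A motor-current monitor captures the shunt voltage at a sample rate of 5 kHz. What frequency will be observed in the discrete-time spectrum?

1.5 kHz

6.5 kHz mod fs = 1.5 kHz.
1.5 kHz ≤ fs/2 = 2.5 kHz, appears at 1.5 kHz.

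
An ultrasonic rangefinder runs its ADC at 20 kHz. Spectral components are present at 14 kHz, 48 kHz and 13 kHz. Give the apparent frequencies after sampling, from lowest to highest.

fs/2 = 10 kHz.
14 kHz > fs/2 = 10 kHz, folds to fs − 14 kHz = 6 kHz.
48 kHz mod fs = 8 kHz.
8 kHz ≤ fs/2 = 10 kHz, appears at 8 kHz.
13 kHz > fs/2 = 10 kHz, folds to fs − 13 kHz = 7 kHz.
Distinct values: {6 kHz, 7 kHz, 8 kHz}.

6 kHz, 7 kHz, 8 kHz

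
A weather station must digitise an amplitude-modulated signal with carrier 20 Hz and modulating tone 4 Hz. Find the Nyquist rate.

AM sidebands sit at fc ± fm = 16 Hz and 24 Hz.
Highest-frequency component: 24 Hz.
Nyquist rate = 2 × 24 Hz = 48 Hz.

48 Hz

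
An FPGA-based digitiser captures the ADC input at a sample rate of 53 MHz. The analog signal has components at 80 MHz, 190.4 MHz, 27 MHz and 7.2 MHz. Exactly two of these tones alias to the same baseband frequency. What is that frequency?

26 MHz

fs/2 = 26.5 MHz.
80 MHz mod fs = 27 MHz.
27 MHz > fs/2 = 26.5 MHz, folds to fs − 27 MHz = 26 MHz.
190.4 MHz mod fs = 31.4 MHz.
31.4 MHz > fs/2 = 26.5 MHz, folds to fs − 31.4 MHz = 21.6 MHz.
27 MHz > fs/2 = 26.5 MHz, folds to fs − 27 MHz = 26 MHz.
7.2 MHz ≤ fs/2 = 26.5 MHz, passes unchanged.
27 MHz and 80 MHz both map to 26 MHz.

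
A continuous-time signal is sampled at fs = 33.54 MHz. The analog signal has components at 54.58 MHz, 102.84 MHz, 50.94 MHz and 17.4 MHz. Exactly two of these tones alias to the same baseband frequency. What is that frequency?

16.14 MHz

fs/2 = 16.77 MHz.
54.58 MHz mod fs = 21.04 MHz.
21.04 MHz > fs/2 = 16.77 MHz, folds to fs − 21.04 MHz = 12.5 MHz.
102.84 MHz mod fs = 2.22 MHz.
2.22 MHz ≤ fs/2 = 16.77 MHz, appears at 2.22 MHz.
50.94 MHz mod fs = 17.4 MHz.
17.4 MHz > fs/2 = 16.77 MHz, folds to fs − 17.4 MHz = 16.14 MHz.
17.4 MHz > fs/2 = 16.77 MHz, folds to fs − 17.4 MHz = 16.14 MHz.
17.4 MHz and 50.94 MHz both map to 16.14 MHz.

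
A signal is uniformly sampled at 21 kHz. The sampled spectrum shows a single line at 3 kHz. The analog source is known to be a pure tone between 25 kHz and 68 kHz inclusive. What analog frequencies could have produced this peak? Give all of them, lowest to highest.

Frequencies that alias to 3 kHz are k·fs ± 3 kHz for integer k ≥ 0.
k=0: 3 kHz.
k=1: 18 kHz, 24 kHz.
k=2: 39 kHz, 45 kHz.
k=3: 60 kHz, 66 kHz.
k=4: 81 kHz, 87 kHz.
Within [25 kHz, 68 kHz]: 39 kHz, 45 kHz, 60 kHz, 66 kHz.

39 kHz, 45 kHz, 60 kHz, 66 kHz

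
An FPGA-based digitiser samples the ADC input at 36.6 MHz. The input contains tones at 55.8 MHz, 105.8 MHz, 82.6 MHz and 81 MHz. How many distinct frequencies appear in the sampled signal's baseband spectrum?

4

fs/2 = 18.3 MHz.
55.8 MHz mod fs = 19.2 MHz.
19.2 MHz > fs/2 = 18.3 MHz, folds to fs − 19.2 MHz = 17.4 MHz.
105.8 MHz mod fs = 32.6 MHz.
32.6 MHz > fs/2 = 18.3 MHz, folds to fs − 32.6 MHz = 4 MHz.
82.6 MHz mod fs = 9.4 MHz.
9.4 MHz ≤ fs/2 = 18.3 MHz, appears at 9.4 MHz.
81 MHz mod fs = 7.8 MHz.
7.8 MHz ≤ fs/2 = 18.3 MHz, appears at 7.8 MHz.
Distinct values: {4 MHz, 7.8 MHz, 9.4 MHz, 17.4 MHz} → 4.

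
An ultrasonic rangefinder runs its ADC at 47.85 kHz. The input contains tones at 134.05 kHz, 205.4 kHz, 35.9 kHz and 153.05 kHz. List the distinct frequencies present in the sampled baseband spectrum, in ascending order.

9.5 kHz, 11.95 kHz, 14 kHz

fs/2 = 23.925 kHz.
134.05 kHz mod fs = 38.35 kHz.
38.35 kHz > fs/2 = 23.925 kHz, folds to fs − 38.35 kHz = 9.5 kHz.
205.4 kHz mod fs = 14 kHz.
14 kHz ≤ fs/2 = 23.925 kHz, appears at 14 kHz.
35.9 kHz > fs/2 = 23.925 kHz, folds to fs − 35.9 kHz = 11.95 kHz.
153.05 kHz mod fs = 9.5 kHz.
9.5 kHz ≤ fs/2 = 23.925 kHz, appears at 9.5 kHz.
Distinct values: {9.5 kHz, 11.95 kHz, 14 kHz}.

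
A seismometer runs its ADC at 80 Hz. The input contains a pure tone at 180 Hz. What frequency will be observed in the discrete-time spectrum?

180 Hz mod fs = 20 Hz.
20 Hz ≤ fs/2 = 40 Hz, appears at 20 Hz.

20 Hz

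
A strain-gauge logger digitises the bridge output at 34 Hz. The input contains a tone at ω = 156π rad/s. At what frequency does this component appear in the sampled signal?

ω = 156π rad/s → f = ω/(2π) = 78 Hz.
78 Hz mod fs = 10 Hz.
10 Hz ≤ fs/2 = 17 Hz, appears at 10 Hz.

10 Hz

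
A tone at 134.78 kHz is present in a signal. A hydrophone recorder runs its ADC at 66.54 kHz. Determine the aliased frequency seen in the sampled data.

134.78 kHz mod fs = 1.7 kHz.
1.7 kHz ≤ fs/2 = 33.27 kHz, appears at 1.7 kHz.

1.7 kHz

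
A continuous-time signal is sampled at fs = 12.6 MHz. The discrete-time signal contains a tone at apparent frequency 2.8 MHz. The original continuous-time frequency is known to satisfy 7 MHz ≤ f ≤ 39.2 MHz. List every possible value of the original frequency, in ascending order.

9.8 MHz, 15.4 MHz, 22.4 MHz, 28 MHz, 35 MHz

Frequencies that alias to 2.8 MHz are k·fs ± 2.8 MHz for integer k ≥ 0.
k=0: 2.8 MHz.
k=1: 9.8 MHz, 15.4 MHz.
k=2: 22.4 MHz, 28 MHz.
k=3: 35 MHz, 40.6 MHz.
k=4: 47.6 MHz, 53.2 MHz.
Within [7 MHz, 39.2 MHz]: 9.8 MHz, 15.4 MHz, 22.4 MHz, 28 MHz, 35 MHz.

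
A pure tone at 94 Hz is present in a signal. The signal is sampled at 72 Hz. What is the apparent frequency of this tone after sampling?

94 Hz mod fs = 22 Hz.
22 Hz ≤ fs/2 = 36 Hz, appears at 22 Hz.

22 Hz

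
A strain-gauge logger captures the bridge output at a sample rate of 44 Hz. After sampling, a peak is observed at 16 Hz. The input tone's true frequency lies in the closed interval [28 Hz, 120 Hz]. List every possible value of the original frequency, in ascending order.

28 Hz, 60 Hz, 72 Hz, 104 Hz, 116 Hz

Frequencies that alias to 16 Hz are k·fs ± 16 Hz for integer k ≥ 0.
k=0: 16 Hz.
k=1: 28 Hz, 60 Hz.
k=2: 72 Hz, 104 Hz.
k=3: 116 Hz, 148 Hz.
k=4: 160 Hz, 192 Hz.
Within [28 Hz, 120 Hz]: 28 Hz, 60 Hz, 72 Hz, 104 Hz, 116 Hz.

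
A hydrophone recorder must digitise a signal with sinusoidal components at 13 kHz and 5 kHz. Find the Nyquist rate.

26 kHz

Highest-frequency component: 13 kHz.
Nyquist rate = 2 × 13 kHz = 26 kHz.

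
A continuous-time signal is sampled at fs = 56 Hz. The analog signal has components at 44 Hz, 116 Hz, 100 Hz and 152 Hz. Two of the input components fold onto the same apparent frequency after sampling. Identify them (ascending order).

fs/2 = 28 Hz.
44 Hz > fs/2 = 28 Hz, folds to fs − 44 Hz = 12 Hz.
116 Hz mod fs = 4 Hz.
4 Hz ≤ fs/2 = 28 Hz, appears at 4 Hz.
100 Hz mod fs = 44 Hz.
44 Hz > fs/2 = 28 Hz, folds to fs − 44 Hz = 12 Hz.
152 Hz mod fs = 40 Hz.
40 Hz > fs/2 = 28 Hz, folds to fs − 40 Hz = 16 Hz.
44 Hz and 100 Hz both map to 12 Hz.

44 Hz, 100 Hz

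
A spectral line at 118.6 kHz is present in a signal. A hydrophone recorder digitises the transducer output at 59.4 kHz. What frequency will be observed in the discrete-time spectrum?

118.6 kHz mod fs = 59.2 kHz.
59.2 kHz > fs/2 = 29.7 kHz, folds to fs − 59.2 kHz = 0.2 kHz.

0.2 kHz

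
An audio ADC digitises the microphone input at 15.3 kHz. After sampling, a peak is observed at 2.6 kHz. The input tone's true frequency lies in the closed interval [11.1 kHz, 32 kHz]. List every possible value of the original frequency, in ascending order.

Frequencies that alias to 2.6 kHz are k·fs ± 2.6 kHz for integer k ≥ 0.
k=0: 2.6 kHz.
k=1: 12.7 kHz, 17.9 kHz.
k=2: 28 kHz, 33.2 kHz.
k=3: 43.3 kHz, 48.5 kHz.
Within [11.1 kHz, 32 kHz]: 12.7 kHz, 17.9 kHz, 28 kHz.

12.7 kHz, 17.9 kHz, 28 kHz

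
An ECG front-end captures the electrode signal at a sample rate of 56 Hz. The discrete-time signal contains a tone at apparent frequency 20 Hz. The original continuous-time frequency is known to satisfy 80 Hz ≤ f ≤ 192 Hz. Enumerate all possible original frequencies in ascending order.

Frequencies that alias to 20 Hz are k·fs ± 20 Hz for integer k ≥ 0.
k=0: 20 Hz.
k=1: 36 Hz, 76 Hz.
k=2: 92 Hz, 132 Hz.
k=3: 148 Hz, 188 Hz.
k=4: 204 Hz, 244 Hz.
Within [80 Hz, 192 Hz]: 92 Hz, 132 Hz, 148 Hz, 188 Hz.

92 Hz, 132 Hz, 148 Hz, 188 Hz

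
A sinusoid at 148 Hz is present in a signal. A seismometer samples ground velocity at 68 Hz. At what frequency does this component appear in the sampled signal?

148 Hz mod fs = 12 Hz.
12 Hz ≤ fs/2 = 34 Hz, appears at 12 Hz.

12 Hz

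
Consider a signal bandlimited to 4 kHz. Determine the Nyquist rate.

Nyquist rate = 2 × 4 kHz = 8 kHz.

8 kHz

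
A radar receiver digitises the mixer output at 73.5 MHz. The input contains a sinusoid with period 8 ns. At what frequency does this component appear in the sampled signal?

T = 8 ns → f = 1/T = 125 MHz.
125 MHz mod fs = 51.5 MHz.
51.5 MHz > fs/2 = 36.75 MHz, folds to fs − 51.5 MHz = 22 MHz.

22 MHz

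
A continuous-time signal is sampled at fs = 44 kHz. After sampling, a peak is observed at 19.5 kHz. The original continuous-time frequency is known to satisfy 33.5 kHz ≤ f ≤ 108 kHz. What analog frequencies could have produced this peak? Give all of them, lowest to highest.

63.5 kHz, 68.5 kHz, 107.5 kHz

Frequencies that alias to 19.5 kHz are k·fs ± 19.5 kHz for integer k ≥ 0.
k=0: 19.5 kHz.
k=1: 24.5 kHz, 63.5 kHz.
k=2: 68.5 kHz, 107.5 kHz.
k=3: 112.5 kHz, 151.5 kHz.
Within [33.5 kHz, 108 kHz]: 63.5 kHz, 68.5 kHz, 107.5 kHz.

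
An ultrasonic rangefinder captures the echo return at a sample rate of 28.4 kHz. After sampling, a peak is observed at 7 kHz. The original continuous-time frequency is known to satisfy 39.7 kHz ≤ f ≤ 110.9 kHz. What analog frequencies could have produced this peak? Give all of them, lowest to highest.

Frequencies that alias to 7 kHz are k·fs ± 7 kHz for integer k ≥ 0.
k=0: 7 kHz.
k=1: 21.4 kHz, 35.4 kHz.
k=2: 49.8 kHz, 63.8 kHz.
k=3: 78.2 kHz, 92.2 kHz.
k=4: 106.6 kHz, 120.6 kHz.
k=5: 135 kHz, 149 kHz.
Within [39.7 kHz, 110.9 kHz]: 49.8 kHz, 63.8 kHz, 78.2 kHz, 92.2 kHz, 106.6 kHz.

49.8 kHz, 63.8 kHz, 78.2 kHz, 92.2 kHz, 106.6 kHz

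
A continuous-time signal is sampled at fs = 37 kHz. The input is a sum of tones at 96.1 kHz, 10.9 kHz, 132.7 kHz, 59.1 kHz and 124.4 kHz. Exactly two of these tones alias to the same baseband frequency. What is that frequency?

fs/2 = 18.5 kHz.
96.1 kHz mod fs = 22.1 kHz.
22.1 kHz > fs/2 = 18.5 kHz, folds to fs − 22.1 kHz = 14.9 kHz.
10.9 kHz ≤ fs/2 = 18.5 kHz, passes unchanged.
132.7 kHz mod fs = 21.7 kHz.
21.7 kHz > fs/2 = 18.5 kHz, folds to fs − 21.7 kHz = 15.3 kHz.
59.1 kHz mod fs = 22.1 kHz.
22.1 kHz > fs/2 = 18.5 kHz, folds to fs − 22.1 kHz = 14.9 kHz.
124.4 kHz mod fs = 13.4 kHz.
13.4 kHz ≤ fs/2 = 18.5 kHz, appears at 13.4 kHz.
59.1 kHz and 96.1 kHz both map to 14.9 kHz.

14.9 kHz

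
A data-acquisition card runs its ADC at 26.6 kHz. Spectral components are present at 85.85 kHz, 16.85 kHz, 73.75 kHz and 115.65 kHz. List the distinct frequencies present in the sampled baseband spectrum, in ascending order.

6.05 kHz, 9.25 kHz, 9.75 kHz

fs/2 = 13.3 kHz.
85.85 kHz mod fs = 6.05 kHz.
6.05 kHz ≤ fs/2 = 13.3 kHz, appears at 6.05 kHz.
16.85 kHz > fs/2 = 13.3 kHz, folds to fs − 16.85 kHz = 9.75 kHz.
73.75 kHz mod fs = 20.55 kHz.
20.55 kHz > fs/2 = 13.3 kHz, folds to fs − 20.55 kHz = 6.05 kHz.
115.65 kHz mod fs = 9.25 kHz.
9.25 kHz ≤ fs/2 = 13.3 kHz, appears at 9.25 kHz.
Distinct values: {6.05 kHz, 9.25 kHz, 9.75 kHz}.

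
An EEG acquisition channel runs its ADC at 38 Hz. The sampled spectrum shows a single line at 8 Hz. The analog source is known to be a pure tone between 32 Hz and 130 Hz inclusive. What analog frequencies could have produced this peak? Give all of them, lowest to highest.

Frequencies that alias to 8 Hz are k·fs ± 8 Hz for integer k ≥ 0.
k=0: 8 Hz.
k=1: 30 Hz, 46 Hz.
k=2: 68 Hz, 84 Hz.
k=3: 106 Hz, 122 Hz.
k=4: 144 Hz, 160 Hz.
Within [32 Hz, 130 Hz]: 46 Hz, 68 Hz, 84 Hz, 106 Hz, 122 Hz.

46 Hz, 68 Hz, 84 Hz, 106 Hz, 122 Hz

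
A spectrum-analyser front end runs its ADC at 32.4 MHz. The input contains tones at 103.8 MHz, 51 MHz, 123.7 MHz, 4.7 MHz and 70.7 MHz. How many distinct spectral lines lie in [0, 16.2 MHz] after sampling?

4

fs/2 = 16.2 MHz.
103.8 MHz mod fs = 6.6 MHz.
6.6 MHz ≤ fs/2 = 16.2 MHz, appears at 6.6 MHz.
51 MHz mod fs = 18.6 MHz.
18.6 MHz > fs/2 = 16.2 MHz, folds to fs − 18.6 MHz = 13.8 MHz.
123.7 MHz mod fs = 26.5 MHz.
26.5 MHz > fs/2 = 16.2 MHz, folds to fs − 26.5 MHz = 5.9 MHz.
4.7 MHz ≤ fs/2 = 16.2 MHz, passes unchanged.
70.7 MHz mod fs = 5.9 MHz.
5.9 MHz ≤ fs/2 = 16.2 MHz, appears at 5.9 MHz.
Distinct values: {4.7 MHz, 5.9 MHz, 6.6 MHz, 13.8 MHz} → 4.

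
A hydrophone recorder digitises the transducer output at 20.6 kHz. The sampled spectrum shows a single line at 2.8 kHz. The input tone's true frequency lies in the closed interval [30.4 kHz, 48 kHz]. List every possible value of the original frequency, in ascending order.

Frequencies that alias to 2.8 kHz are k·fs ± 2.8 kHz for integer k ≥ 0.
k=0: 2.8 kHz.
k=1: 17.8 kHz, 23.4 kHz.
k=2: 38.4 kHz, 44 kHz.
k=3: 59 kHz, 64.6 kHz.
Within [30.4 kHz, 48 kHz]: 38.4 kHz, 44 kHz.

38.4 kHz, 44 kHz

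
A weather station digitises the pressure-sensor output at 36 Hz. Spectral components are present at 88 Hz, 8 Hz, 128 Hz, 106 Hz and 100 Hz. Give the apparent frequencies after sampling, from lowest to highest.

2 Hz, 8 Hz, 16 Hz

fs/2 = 18 Hz.
88 Hz mod fs = 16 Hz.
16 Hz ≤ fs/2 = 18 Hz, appears at 16 Hz.
8 Hz ≤ fs/2 = 18 Hz, passes unchanged.
128 Hz mod fs = 20 Hz.
20 Hz > fs/2 = 18 Hz, folds to fs − 20 Hz = 16 Hz.
106 Hz mod fs = 34 Hz.
34 Hz > fs/2 = 18 Hz, folds to fs − 34 Hz = 2 Hz.
100 Hz mod fs = 28 Hz.
28 Hz > fs/2 = 18 Hz, folds to fs − 28 Hz = 8 Hz.
Distinct values: {2 Hz, 8 Hz, 16 Hz}.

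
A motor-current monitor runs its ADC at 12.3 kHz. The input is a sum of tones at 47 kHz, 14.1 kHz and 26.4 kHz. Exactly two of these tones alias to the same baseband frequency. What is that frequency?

fs/2 = 6.15 kHz.
47 kHz mod fs = 10.1 kHz.
10.1 kHz > fs/2 = 6.15 kHz, folds to fs − 10.1 kHz = 2.2 kHz.
14.1 kHz mod fs = 1.8 kHz.
1.8 kHz ≤ fs/2 = 6.15 kHz, appears at 1.8 kHz.
26.4 kHz mod fs = 1.8 kHz.
1.8 kHz ≤ fs/2 = 6.15 kHz, appears at 1.8 kHz.
14.1 kHz and 26.4 kHz both map to 1.8 kHz.

1.8 kHz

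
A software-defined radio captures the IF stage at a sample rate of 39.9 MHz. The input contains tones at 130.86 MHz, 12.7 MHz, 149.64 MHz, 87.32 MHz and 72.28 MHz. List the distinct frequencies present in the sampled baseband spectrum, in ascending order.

7.52 MHz, 9.96 MHz, 11.16 MHz, 12.7 MHz

fs/2 = 19.95 MHz.
130.86 MHz mod fs = 11.16 MHz.
11.16 MHz ≤ fs/2 = 19.95 MHz, appears at 11.16 MHz.
12.7 MHz ≤ fs/2 = 19.95 MHz, passes unchanged.
149.64 MHz mod fs = 29.94 MHz.
29.94 MHz > fs/2 = 19.95 MHz, folds to fs − 29.94 MHz = 9.96 MHz.
87.32 MHz mod fs = 7.52 MHz.
7.52 MHz ≤ fs/2 = 19.95 MHz, appears at 7.52 MHz.
72.28 MHz mod fs = 32.38 MHz.
32.38 MHz > fs/2 = 19.95 MHz, folds to fs − 32.38 MHz = 7.52 MHz.
Distinct values: {7.52 MHz, 9.96 MHz, 11.16 MHz, 12.7 MHz}.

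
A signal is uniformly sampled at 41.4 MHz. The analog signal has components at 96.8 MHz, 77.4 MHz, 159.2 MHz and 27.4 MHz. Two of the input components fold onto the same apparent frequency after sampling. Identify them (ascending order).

27.4 MHz, 96.8 MHz

fs/2 = 20.7 MHz.
96.8 MHz mod fs = 14 MHz.
14 MHz ≤ fs/2 = 20.7 MHz, appears at 14 MHz.
77.4 MHz mod fs = 36 MHz.
36 MHz > fs/2 = 20.7 MHz, folds to fs − 36 MHz = 5.4 MHz.
159.2 MHz mod fs = 35 MHz.
35 MHz > fs/2 = 20.7 MHz, folds to fs − 35 MHz = 6.4 MHz.
27.4 MHz > fs/2 = 20.7 MHz, folds to fs − 27.4 MHz = 14 MHz.
27.4 MHz and 96.8 MHz both map to 14 MHz.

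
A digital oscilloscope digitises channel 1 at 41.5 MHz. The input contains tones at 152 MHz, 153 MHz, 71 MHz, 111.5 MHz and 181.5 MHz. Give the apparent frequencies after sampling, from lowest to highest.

12 MHz, 13 MHz, 14 MHz, 15.5 MHz

fs/2 = 20.75 MHz.
152 MHz mod fs = 27.5 MHz.
27.5 MHz > fs/2 = 20.75 MHz, folds to fs − 27.5 MHz = 14 MHz.
153 MHz mod fs = 28.5 MHz.
28.5 MHz > fs/2 = 20.75 MHz, folds to fs − 28.5 MHz = 13 MHz.
71 MHz mod fs = 29.5 MHz.
29.5 MHz > fs/2 = 20.75 MHz, folds to fs − 29.5 MHz = 12 MHz.
111.5 MHz mod fs = 28.5 MHz.
28.5 MHz > fs/2 = 20.75 MHz, folds to fs − 28.5 MHz = 13 MHz.
181.5 MHz mod fs = 15.5 MHz.
15.5 MHz ≤ fs/2 = 20.75 MHz, appears at 15.5 MHz.
Distinct values: {12 MHz, 13 MHz, 14 MHz, 15.5 MHz}.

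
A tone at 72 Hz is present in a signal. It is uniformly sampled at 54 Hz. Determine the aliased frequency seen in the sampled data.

18 Hz

72 Hz mod fs = 18 Hz.
18 Hz ≤ fs/2 = 27 Hz, appears at 18 Hz.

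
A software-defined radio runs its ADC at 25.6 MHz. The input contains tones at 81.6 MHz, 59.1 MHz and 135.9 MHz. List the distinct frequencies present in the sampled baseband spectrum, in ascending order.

4.8 MHz, 7.9 MHz

fs/2 = 12.8 MHz.
81.6 MHz mod fs = 4.8 MHz.
4.8 MHz ≤ fs/2 = 12.8 MHz, appears at 4.8 MHz.
59.1 MHz mod fs = 7.9 MHz.
7.9 MHz ≤ fs/2 = 12.8 MHz, appears at 7.9 MHz.
135.9 MHz mod fs = 7.9 MHz.
7.9 MHz ≤ fs/2 = 12.8 MHz, appears at 7.9 MHz.
Distinct values: {4.8 MHz, 7.9 MHz}.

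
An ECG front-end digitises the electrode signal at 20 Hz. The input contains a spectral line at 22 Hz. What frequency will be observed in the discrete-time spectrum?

2 Hz

22 Hz mod fs = 2 Hz.
2 Hz ≤ fs/2 = 10 Hz, appears at 2 Hz.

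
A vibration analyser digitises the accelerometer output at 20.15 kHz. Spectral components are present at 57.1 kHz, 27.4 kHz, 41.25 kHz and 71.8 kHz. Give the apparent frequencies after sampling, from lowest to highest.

0.95 kHz, 3.35 kHz, 7.25 kHz, 8.8 kHz

fs/2 = 10.075 kHz.
57.1 kHz mod fs = 16.8 kHz.
16.8 kHz > fs/2 = 10.075 kHz, folds to fs − 16.8 kHz = 3.35 kHz.
27.4 kHz mod fs = 7.25 kHz.
7.25 kHz ≤ fs/2 = 10.075 kHz, appears at 7.25 kHz.
41.25 kHz mod fs = 0.95 kHz.
0.95 kHz ≤ fs/2 = 10.075 kHz, appears at 0.95 kHz.
71.8 kHz mod fs = 11.35 kHz.
11.35 kHz > fs/2 = 10.075 kHz, folds to fs − 11.35 kHz = 8.8 kHz.
Distinct values: {0.95 kHz, 3.35 kHz, 7.25 kHz, 8.8 kHz}.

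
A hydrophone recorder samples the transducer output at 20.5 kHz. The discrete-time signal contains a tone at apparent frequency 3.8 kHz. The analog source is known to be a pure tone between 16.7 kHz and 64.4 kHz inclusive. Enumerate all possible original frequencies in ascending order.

16.7 kHz, 24.3 kHz, 37.2 kHz, 44.8 kHz, 57.7 kHz

Frequencies that alias to 3.8 kHz are k·fs ± 3.8 kHz for integer k ≥ 0.
k=0: 3.8 kHz.
k=1: 16.7 kHz, 24.3 kHz.
k=2: 37.2 kHz, 44.8 kHz.
k=3: 57.7 kHz, 65.3 kHz.
k=4: 78.2 kHz, 85.8 kHz.
Within [16.7 kHz, 64.4 kHz]: 16.7 kHz, 24.3 kHz, 37.2 kHz, 44.8 kHz, 57.7 kHz.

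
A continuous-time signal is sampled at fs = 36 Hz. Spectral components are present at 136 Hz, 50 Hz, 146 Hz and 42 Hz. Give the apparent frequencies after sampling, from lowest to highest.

2 Hz, 6 Hz, 8 Hz, 14 Hz

fs/2 = 18 Hz.
136 Hz mod fs = 28 Hz.
28 Hz > fs/2 = 18 Hz, folds to fs − 28 Hz = 8 Hz.
50 Hz mod fs = 14 Hz.
14 Hz ≤ fs/2 = 18 Hz, appears at 14 Hz.
146 Hz mod fs = 2 Hz.
2 Hz ≤ fs/2 = 18 Hz, appears at 2 Hz.
42 Hz mod fs = 6 Hz.
6 Hz ≤ fs/2 = 18 Hz, appears at 6 Hz.
Distinct values: {2 Hz, 6 Hz, 8 Hz, 14 Hz}.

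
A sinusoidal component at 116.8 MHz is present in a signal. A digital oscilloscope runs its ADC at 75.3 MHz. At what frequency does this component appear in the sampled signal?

33.8 MHz

116.8 MHz mod fs = 41.5 MHz.
41.5 MHz > fs/2 = 37.65 MHz, folds to fs − 41.5 MHz = 33.8 MHz.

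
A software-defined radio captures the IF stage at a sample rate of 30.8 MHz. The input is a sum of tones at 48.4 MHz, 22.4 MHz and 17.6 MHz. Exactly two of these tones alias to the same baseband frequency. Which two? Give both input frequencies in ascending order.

fs/2 = 15.4 MHz.
48.4 MHz mod fs = 17.6 MHz.
17.6 MHz > fs/2 = 15.4 MHz, folds to fs − 17.6 MHz = 13.2 MHz.
22.4 MHz > fs/2 = 15.4 MHz, folds to fs − 22.4 MHz = 8.4 MHz.
17.6 MHz > fs/2 = 15.4 MHz, folds to fs − 17.6 MHz = 13.2 MHz.
17.6 MHz and 48.4 MHz both map to 13.2 MHz.

17.6 MHz, 48.4 MHz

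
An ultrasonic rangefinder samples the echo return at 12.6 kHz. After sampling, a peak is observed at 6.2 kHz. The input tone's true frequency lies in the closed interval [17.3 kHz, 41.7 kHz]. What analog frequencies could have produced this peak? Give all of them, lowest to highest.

18.8 kHz, 19 kHz, 31.4 kHz, 31.6 kHz

Frequencies that alias to 6.2 kHz are k·fs ± 6.2 kHz for integer k ≥ 0.
k=0: 6.2 kHz.
k=1: 6.4 kHz, 18.8 kHz.
k=2: 19 kHz, 31.4 kHz.
k=3: 31.6 kHz, 44 kHz.
k=4: 44.2 kHz, 56.6 kHz.
Within [17.3 kHz, 41.7 kHz]: 18.8 kHz, 19 kHz, 31.4 kHz, 31.6 kHz.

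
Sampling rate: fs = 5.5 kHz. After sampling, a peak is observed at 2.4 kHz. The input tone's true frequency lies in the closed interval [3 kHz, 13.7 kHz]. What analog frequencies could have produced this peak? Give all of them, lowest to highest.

Frequencies that alias to 2.4 kHz are k·fs ± 2.4 kHz for integer k ≥ 0.
k=0: 2.4 kHz.
k=1: 3.1 kHz, 7.9 kHz.
k=2: 8.6 kHz, 13.4 kHz.
k=3: 14.1 kHz, 18.9 kHz.
Within [3 kHz, 13.7 kHz]: 3.1 kHz, 7.9 kHz, 8.6 kHz, 13.4 kHz.

3.1 kHz, 7.9 kHz, 8.6 kHz, 13.4 kHz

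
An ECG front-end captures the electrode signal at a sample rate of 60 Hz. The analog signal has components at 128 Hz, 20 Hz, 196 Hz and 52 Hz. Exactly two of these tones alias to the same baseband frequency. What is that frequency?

fs/2 = 30 Hz.
128 Hz mod fs = 8 Hz.
8 Hz ≤ fs/2 = 30 Hz, appears at 8 Hz.
20 Hz ≤ fs/2 = 30 Hz, passes unchanged.
196 Hz mod fs = 16 Hz.
16 Hz ≤ fs/2 = 30 Hz, appears at 16 Hz.
52 Hz > fs/2 = 30 Hz, folds to fs − 52 Hz = 8 Hz.
52 Hz and 128 Hz both map to 8 Hz.

8 Hz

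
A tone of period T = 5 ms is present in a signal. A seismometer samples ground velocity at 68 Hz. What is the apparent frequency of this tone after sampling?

T = 5 ms → f = 1/T = 200 Hz.
200 Hz mod fs = 64 Hz.
64 Hz > fs/2 = 34 Hz, folds to fs − 64 Hz = 4 Hz.

4 Hz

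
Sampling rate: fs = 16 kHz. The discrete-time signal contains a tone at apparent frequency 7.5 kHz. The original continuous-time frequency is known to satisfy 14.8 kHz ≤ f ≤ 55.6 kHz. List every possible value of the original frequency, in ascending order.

23.5 kHz, 24.5 kHz, 39.5 kHz, 40.5 kHz, 55.5 kHz

Frequencies that alias to 7.5 kHz are k·fs ± 7.5 kHz for integer k ≥ 0.
k=0: 7.5 kHz.
k=1: 8.5 kHz, 23.5 kHz.
k=2: 24.5 kHz, 39.5 kHz.
k=3: 40.5 kHz, 55.5 kHz.
k=4: 56.5 kHz, 71.5 kHz.
Within [14.8 kHz, 55.6 kHz]: 23.5 kHz, 24.5 kHz, 39.5 kHz, 40.5 kHz, 55.5 kHz.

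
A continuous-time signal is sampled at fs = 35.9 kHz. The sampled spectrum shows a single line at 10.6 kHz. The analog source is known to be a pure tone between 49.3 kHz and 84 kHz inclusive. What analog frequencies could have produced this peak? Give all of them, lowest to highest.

61.2 kHz, 82.4 kHz

Frequencies that alias to 10.6 kHz are k·fs ± 10.6 kHz for integer k ≥ 0.
k=0: 10.6 kHz.
k=1: 25.3 kHz, 46.5 kHz.
k=2: 61.2 kHz, 82.4 kHz.
k=3: 97.1 kHz, 118.3 kHz.
Within [49.3 kHz, 84 kHz]: 61.2 kHz, 82.4 kHz.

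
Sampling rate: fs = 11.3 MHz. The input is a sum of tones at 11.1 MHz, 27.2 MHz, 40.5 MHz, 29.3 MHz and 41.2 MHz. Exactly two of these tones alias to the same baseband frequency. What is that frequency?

fs/2 = 5.65 MHz.
11.1 MHz > fs/2 = 5.65 MHz, folds to fs − 11.1 MHz = 0.2 MHz.
27.2 MHz mod fs = 4.6 MHz.
4.6 MHz ≤ fs/2 = 5.65 MHz, appears at 4.6 MHz.
40.5 MHz mod fs = 6.6 MHz.
6.6 MHz > fs/2 = 5.65 MHz, folds to fs − 6.6 MHz = 4.7 MHz.
29.3 MHz mod fs = 6.7 MHz.
6.7 MHz > fs/2 = 5.65 MHz, folds to fs − 6.7 MHz = 4.6 MHz.
41.2 MHz mod fs = 7.3 MHz.
7.3 MHz > fs/2 = 5.65 MHz, folds to fs − 7.3 MHz = 4 MHz.
27.2 MHz and 29.3 MHz both map to 4.6 MHz.

4.6 MHz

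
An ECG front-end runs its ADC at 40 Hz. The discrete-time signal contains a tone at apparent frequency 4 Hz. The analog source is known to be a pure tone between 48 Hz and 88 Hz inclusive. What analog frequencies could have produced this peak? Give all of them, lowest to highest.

Frequencies that alias to 4 Hz are k·fs ± 4 Hz for integer k ≥ 0.
k=0: 4 Hz.
k=1: 36 Hz, 44 Hz.
k=2: 76 Hz, 84 Hz.
k=3: 116 Hz, 124 Hz.
Within [48 Hz, 88 Hz]: 76 Hz, 84 Hz.

76 Hz, 84 Hz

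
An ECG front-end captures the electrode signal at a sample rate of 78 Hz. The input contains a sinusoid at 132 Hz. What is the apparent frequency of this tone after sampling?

24 Hz

132 Hz mod fs = 54 Hz.
54 Hz > fs/2 = 39 Hz, folds to fs − 54 Hz = 24 Hz.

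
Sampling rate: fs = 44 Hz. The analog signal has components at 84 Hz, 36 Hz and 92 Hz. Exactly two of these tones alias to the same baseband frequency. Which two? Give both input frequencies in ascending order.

fs/2 = 22 Hz.
84 Hz mod fs = 40 Hz.
40 Hz > fs/2 = 22 Hz, folds to fs − 40 Hz = 4 Hz.
36 Hz > fs/2 = 22 Hz, folds to fs − 36 Hz = 8 Hz.
92 Hz mod fs = 4 Hz.
4 Hz ≤ fs/2 = 22 Hz, appears at 4 Hz.
84 Hz and 92 Hz both map to 4 Hz.

84 Hz, 92 Hz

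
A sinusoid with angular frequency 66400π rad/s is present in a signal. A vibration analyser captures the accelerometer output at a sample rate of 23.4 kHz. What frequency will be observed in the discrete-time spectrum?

9.8 kHz

ω = 66400π rad/s → f = ω/(2π) = 33200 Hz = 33.2 kHz.
33.2 kHz mod fs = 9.8 kHz.
9.8 kHz ≤ fs/2 = 11.7 kHz, appears at 9.8 kHz.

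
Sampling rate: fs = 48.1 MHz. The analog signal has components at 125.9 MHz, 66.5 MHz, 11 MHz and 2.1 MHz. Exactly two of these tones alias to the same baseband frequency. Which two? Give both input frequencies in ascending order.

66.5 MHz, 125.9 MHz

fs/2 = 24.05 MHz.
125.9 MHz mod fs = 29.7 MHz.
29.7 MHz > fs/2 = 24.05 MHz, folds to fs − 29.7 MHz = 18.4 MHz.
66.5 MHz mod fs = 18.4 MHz.
18.4 MHz ≤ fs/2 = 24.05 MHz, appears at 18.4 MHz.
11 MHz ≤ fs/2 = 24.05 MHz, passes unchanged.
2.1 MHz ≤ fs/2 = 24.05 MHz, passes unchanged.
66.5 MHz and 125.9 MHz both map to 18.4 MHz.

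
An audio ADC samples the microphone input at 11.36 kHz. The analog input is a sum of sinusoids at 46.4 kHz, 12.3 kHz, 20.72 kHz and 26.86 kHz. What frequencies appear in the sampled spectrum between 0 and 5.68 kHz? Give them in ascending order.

0.94 kHz, 0.96 kHz, 2 kHz, 4.14 kHz

fs/2 = 5.68 kHz.
46.4 kHz mod fs = 0.96 kHz.
0.96 kHz ≤ fs/2 = 5.68 kHz, appears at 0.96 kHz.
12.3 kHz mod fs = 0.94 kHz.
0.94 kHz ≤ fs/2 = 5.68 kHz, appears at 0.94 kHz.
20.72 kHz mod fs = 9.36 kHz.
9.36 kHz > fs/2 = 5.68 kHz, folds to fs − 9.36 kHz = 2 kHz.
26.86 kHz mod fs = 4.14 kHz.
4.14 kHz ≤ fs/2 = 5.68 kHz, appears at 4.14 kHz.
Distinct values: {0.94 kHz, 0.96 kHz, 2 kHz, 4.14 kHz}.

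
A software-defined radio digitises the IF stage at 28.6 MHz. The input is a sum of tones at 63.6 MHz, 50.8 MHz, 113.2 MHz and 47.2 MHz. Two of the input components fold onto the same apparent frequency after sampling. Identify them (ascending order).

fs/2 = 14.3 MHz.
63.6 MHz mod fs = 6.4 MHz.
6.4 MHz ≤ fs/2 = 14.3 MHz, appears at 6.4 MHz.
50.8 MHz mod fs = 22.2 MHz.
22.2 MHz > fs/2 = 14.3 MHz, folds to fs − 22.2 MHz = 6.4 MHz.
113.2 MHz mod fs = 27.4 MHz.
27.4 MHz > fs/2 = 14.3 MHz, folds to fs − 27.4 MHz = 1.2 MHz.
47.2 MHz mod fs = 18.6 MHz.
18.6 MHz > fs/2 = 14.3 MHz, folds to fs − 18.6 MHz = 10 MHz.
50.8 MHz and 63.6 MHz both map to 6.4 MHz.

50.8 MHz, 63.6 MHz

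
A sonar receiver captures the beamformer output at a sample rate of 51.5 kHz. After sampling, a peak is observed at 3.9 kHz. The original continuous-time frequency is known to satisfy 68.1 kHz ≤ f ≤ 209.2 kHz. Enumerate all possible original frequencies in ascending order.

99.1 kHz, 106.9 kHz, 150.6 kHz, 158.4 kHz, 202.1 kHz

Frequencies that alias to 3.9 kHz are k·fs ± 3.9 kHz for integer k ≥ 0.
k=0: 3.9 kHz.
k=1: 47.6 kHz, 55.4 kHz.
k=2: 99.1 kHz, 106.9 kHz.
k=3: 150.6 kHz, 158.4 kHz.
k=4: 202.1 kHz, 209.9 kHz.
k=5: 253.6 kHz, 261.4 kHz.
Within [68.1 kHz, 209.2 kHz]: 99.1 kHz, 106.9 kHz, 150.6 kHz, 158.4 kHz, 202.1 kHz.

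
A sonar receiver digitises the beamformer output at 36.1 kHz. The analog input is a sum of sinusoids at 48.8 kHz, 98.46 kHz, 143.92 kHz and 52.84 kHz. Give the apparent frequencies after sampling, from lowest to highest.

0.48 kHz, 9.84 kHz, 12.7 kHz, 16.74 kHz

fs/2 = 18.05 kHz.
48.8 kHz mod fs = 12.7 kHz.
12.7 kHz ≤ fs/2 = 18.05 kHz, appears at 12.7 kHz.
98.46 kHz mod fs = 26.26 kHz.
26.26 kHz > fs/2 = 18.05 kHz, folds to fs − 26.26 kHz = 9.84 kHz.
143.92 kHz mod fs = 35.62 kHz.
35.62 kHz > fs/2 = 18.05 kHz, folds to fs − 35.62 kHz = 0.48 kHz.
52.84 kHz mod fs = 16.74 kHz.
16.74 kHz ≤ fs/2 = 18.05 kHz, appears at 16.74 kHz.
Distinct values: {0.48 kHz, 9.84 kHz, 12.7 kHz, 16.74 kHz}.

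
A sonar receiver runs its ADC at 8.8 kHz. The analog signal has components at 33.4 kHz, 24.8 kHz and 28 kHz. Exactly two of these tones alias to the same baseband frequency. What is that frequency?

1.6 kHz

fs/2 = 4.4 kHz.
33.4 kHz mod fs = 7 kHz.
7 kHz > fs/2 = 4.4 kHz, folds to fs − 7 kHz = 1.8 kHz.
24.8 kHz mod fs = 7.2 kHz.
7.2 kHz > fs/2 = 4.4 kHz, folds to fs − 7.2 kHz = 1.6 kHz.
28 kHz mod fs = 1.6 kHz.
1.6 kHz ≤ fs/2 = 4.4 kHz, appears at 1.6 kHz.
24.8 kHz and 28 kHz both map to 1.6 kHz.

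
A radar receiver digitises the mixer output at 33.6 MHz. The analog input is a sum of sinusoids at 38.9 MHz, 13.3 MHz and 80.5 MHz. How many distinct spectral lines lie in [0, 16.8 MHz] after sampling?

fs/2 = 16.8 MHz.
38.9 MHz mod fs = 5.3 MHz.
5.3 MHz ≤ fs/2 = 16.8 MHz, appears at 5.3 MHz.
13.3 MHz ≤ fs/2 = 16.8 MHz, passes unchanged.
80.5 MHz mod fs = 13.3 MHz.
13.3 MHz ≤ fs/2 = 16.8 MHz, appears at 13.3 MHz.
Distinct values: {5.3 MHz, 13.3 MHz} → 2.

2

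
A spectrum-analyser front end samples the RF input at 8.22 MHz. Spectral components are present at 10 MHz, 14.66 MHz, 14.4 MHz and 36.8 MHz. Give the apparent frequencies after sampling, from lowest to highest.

1.78 MHz, 2.04 MHz, 3.92 MHz

fs/2 = 4.11 MHz.
10 MHz mod fs = 1.78 MHz.
1.78 MHz ≤ fs/2 = 4.11 MHz, appears at 1.78 MHz.
14.66 MHz mod fs = 6.44 MHz.
6.44 MHz > fs/2 = 4.11 MHz, folds to fs − 6.44 MHz = 1.78 MHz.
14.4 MHz mod fs = 6.18 MHz.
6.18 MHz > fs/2 = 4.11 MHz, folds to fs − 6.18 MHz = 2.04 MHz.
36.8 MHz mod fs = 3.92 MHz.
3.92 MHz ≤ fs/2 = 4.11 MHz, appears at 3.92 MHz.
Distinct values: {1.78 MHz, 2.04 MHz, 3.92 MHz}.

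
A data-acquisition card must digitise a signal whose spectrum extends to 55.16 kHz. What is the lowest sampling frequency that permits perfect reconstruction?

Nyquist rate = 2 × 55.16 kHz = 110.32 kHz.

110.32 kHz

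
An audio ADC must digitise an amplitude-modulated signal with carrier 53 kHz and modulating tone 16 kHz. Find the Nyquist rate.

AM sidebands sit at fc ± fm = 37 kHz and 69 kHz.
Highest-frequency component: 69 kHz.
Nyquist rate = 2 × 69 kHz = 138 kHz.

138 kHz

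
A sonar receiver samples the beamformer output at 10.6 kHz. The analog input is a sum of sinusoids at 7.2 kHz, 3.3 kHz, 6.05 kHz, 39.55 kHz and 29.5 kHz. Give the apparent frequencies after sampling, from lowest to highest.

2.3 kHz, 2.85 kHz, 3.3 kHz, 3.4 kHz, 4.55 kHz

fs/2 = 5.3 kHz.
7.2 kHz > fs/2 = 5.3 kHz, folds to fs − 7.2 kHz = 3.4 kHz.
3.3 kHz ≤ fs/2 = 5.3 kHz, passes unchanged.
6.05 kHz > fs/2 = 5.3 kHz, folds to fs − 6.05 kHz = 4.55 kHz.
39.55 kHz mod fs = 7.75 kHz.
7.75 kHz > fs/2 = 5.3 kHz, folds to fs − 7.75 kHz = 2.85 kHz.
29.5 kHz mod fs = 8.3 kHz.
8.3 kHz > fs/2 = 5.3 kHz, folds to fs − 8.3 kHz = 2.3 kHz.
Distinct values: {2.3 kHz, 2.85 kHz, 3.3 kHz, 3.4 kHz, 4.55 kHz}.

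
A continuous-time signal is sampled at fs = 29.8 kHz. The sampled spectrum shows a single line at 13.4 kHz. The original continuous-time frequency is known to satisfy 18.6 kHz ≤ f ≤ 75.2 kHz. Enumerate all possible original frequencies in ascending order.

Frequencies that alias to 13.4 kHz are k·fs ± 13.4 kHz for integer k ≥ 0.
k=0: 13.4 kHz.
k=1: 16.4 kHz, 43.2 kHz.
k=2: 46.2 kHz, 73 kHz.
k=3: 76 kHz, 102.8 kHz.
Within [18.6 kHz, 75.2 kHz]: 43.2 kHz, 46.2 kHz, 73 kHz.

43.2 kHz, 46.2 kHz, 73 kHz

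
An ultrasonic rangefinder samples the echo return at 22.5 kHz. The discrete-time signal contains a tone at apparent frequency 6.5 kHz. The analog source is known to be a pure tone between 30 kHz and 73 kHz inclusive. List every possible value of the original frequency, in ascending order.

38.5 kHz, 51.5 kHz, 61 kHz

Frequencies that alias to 6.5 kHz are k·fs ± 6.5 kHz for integer k ≥ 0.
k=0: 6.5 kHz.
k=1: 16 kHz, 29 kHz.
k=2: 38.5 kHz, 51.5 kHz.
k=3: 61 kHz, 74 kHz.
k=4: 83.5 kHz, 96.5 kHz.
Within [30 kHz, 73 kHz]: 38.5 kHz, 51.5 kHz, 61 kHz.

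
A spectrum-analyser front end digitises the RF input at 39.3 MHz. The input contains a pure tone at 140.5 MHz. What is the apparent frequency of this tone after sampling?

140.5 MHz mod fs = 22.6 MHz.
22.6 MHz > fs/2 = 19.65 MHz, folds to fs − 22.6 MHz = 16.7 MHz.

16.7 MHz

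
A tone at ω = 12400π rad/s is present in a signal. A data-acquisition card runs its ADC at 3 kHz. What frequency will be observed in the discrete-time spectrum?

0.2 kHz

ω = 12400π rad/s → f = ω/(2π) = 6200 Hz = 6.2 kHz.
6.2 kHz mod fs = 0.2 kHz.
0.2 kHz ≤ fs/2 = 1.5 kHz, appears at 0.2 kHz.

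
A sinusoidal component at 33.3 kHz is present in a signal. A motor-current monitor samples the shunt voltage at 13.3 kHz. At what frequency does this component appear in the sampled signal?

6.6 kHz

33.3 kHz mod fs = 6.7 kHz.
6.7 kHz > fs/2 = 6.65 kHz, folds to fs − 6.7 kHz = 6.6 kHz.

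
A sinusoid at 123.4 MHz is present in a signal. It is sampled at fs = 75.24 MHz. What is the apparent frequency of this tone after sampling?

27.08 MHz

123.4 MHz mod fs = 48.16 MHz.
48.16 MHz > fs/2 = 37.62 MHz, folds to fs − 48.16 MHz = 27.08 MHz.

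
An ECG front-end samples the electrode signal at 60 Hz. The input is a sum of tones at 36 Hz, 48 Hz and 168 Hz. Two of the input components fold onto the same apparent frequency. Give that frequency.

12 Hz

fs/2 = 30 Hz.
36 Hz > fs/2 = 30 Hz, folds to fs − 36 Hz = 24 Hz.
48 Hz > fs/2 = 30 Hz, folds to fs − 48 Hz = 12 Hz.
168 Hz mod fs = 48 Hz.
48 Hz > fs/2 = 30 Hz, folds to fs − 48 Hz = 12 Hz.
48 Hz and 168 Hz both map to 12 Hz.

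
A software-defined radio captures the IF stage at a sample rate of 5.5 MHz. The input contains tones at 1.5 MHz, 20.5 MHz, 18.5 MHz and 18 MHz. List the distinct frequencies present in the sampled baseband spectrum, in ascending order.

1.5 MHz, 2 MHz

fs/2 = 2.75 MHz.
1.5 MHz ≤ fs/2 = 2.75 MHz, passes unchanged.
20.5 MHz mod fs = 4 MHz.
4 MHz > fs/2 = 2.75 MHz, folds to fs − 4 MHz = 1.5 MHz.
18.5 MHz mod fs = 2 MHz.
2 MHz ≤ fs/2 = 2.75 MHz, appears at 2 MHz.
18 MHz mod fs = 1.5 MHz.
1.5 MHz ≤ fs/2 = 2.75 MHz, appears at 1.5 MHz.
Distinct values: {1.5 MHz, 2 MHz}.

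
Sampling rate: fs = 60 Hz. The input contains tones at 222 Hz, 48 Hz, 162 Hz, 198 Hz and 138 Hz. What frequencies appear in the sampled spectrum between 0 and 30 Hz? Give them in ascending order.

fs/2 = 30 Hz.
222 Hz mod fs = 42 Hz.
42 Hz > fs/2 = 30 Hz, folds to fs − 42 Hz = 18 Hz.
48 Hz > fs/2 = 30 Hz, folds to fs − 48 Hz = 12 Hz.
162 Hz mod fs = 42 Hz.
42 Hz > fs/2 = 30 Hz, folds to fs − 42 Hz = 18 Hz.
198 Hz mod fs = 18 Hz.
18 Hz ≤ fs/2 = 30 Hz, appears at 18 Hz.
138 Hz mod fs = 18 Hz.
18 Hz ≤ fs/2 = 30 Hz, appears at 18 Hz.
Distinct values: {12 Hz, 18 Hz}.

12 Hz, 18 Hz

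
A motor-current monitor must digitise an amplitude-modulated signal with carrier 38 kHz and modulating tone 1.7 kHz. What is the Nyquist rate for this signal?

AM sidebands sit at fc ± fm = 36.3 kHz and 39.7 kHz.
Highest-frequency component: 39.7 kHz.
Nyquist rate = 2 × 39.7 kHz = 79.4 kHz.

79.4 kHz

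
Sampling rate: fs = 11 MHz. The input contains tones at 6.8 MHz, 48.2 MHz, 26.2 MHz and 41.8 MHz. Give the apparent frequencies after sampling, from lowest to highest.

fs/2 = 5.5 MHz.
6.8 MHz > fs/2 = 5.5 MHz, folds to fs − 6.8 MHz = 4.2 MHz.
48.2 MHz mod fs = 4.2 MHz.
4.2 MHz ≤ fs/2 = 5.5 MHz, appears at 4.2 MHz.
26.2 MHz mod fs = 4.2 MHz.
4.2 MHz ≤ fs/2 = 5.5 MHz, appears at 4.2 MHz.
41.8 MHz mod fs = 8.8 MHz.
8.8 MHz > fs/2 = 5.5 MHz, folds to fs − 8.8 MHz = 2.2 MHz.
Distinct values: {2.2 MHz, 4.2 MHz}.

2.2 MHz, 4.2 MHz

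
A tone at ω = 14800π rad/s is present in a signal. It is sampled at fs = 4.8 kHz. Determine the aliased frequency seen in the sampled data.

ω = 14800π rad/s → f = ω/(2π) = 7400 Hz = 7.4 kHz.
7.4 kHz mod fs = 2.6 kHz.
2.6 kHz > fs/2 = 2.4 kHz, folds to fs − 2.6 kHz = 2.2 kHz.

2.2 kHz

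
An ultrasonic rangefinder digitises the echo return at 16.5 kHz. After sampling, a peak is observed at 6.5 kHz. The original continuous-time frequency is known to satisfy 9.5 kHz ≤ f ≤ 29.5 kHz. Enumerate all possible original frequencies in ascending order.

10 kHz, 23 kHz, 26.5 kHz

Frequencies that alias to 6.5 kHz are k·fs ± 6.5 kHz for integer k ≥ 0.
k=0: 6.5 kHz.
k=1: 10 kHz, 23 kHz.
k=2: 26.5 kHz, 39.5 kHz.
k=3: 43 kHz, 56 kHz.
Within [9.5 kHz, 29.5 kHz]: 10 kHz, 23 kHz, 26.5 kHz.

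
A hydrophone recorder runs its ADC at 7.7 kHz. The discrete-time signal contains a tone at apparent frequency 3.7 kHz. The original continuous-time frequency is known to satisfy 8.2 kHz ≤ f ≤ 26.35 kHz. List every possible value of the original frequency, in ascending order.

11.4 kHz, 11.7 kHz, 19.1 kHz, 19.4 kHz

Frequencies that alias to 3.7 kHz are k·fs ± 3.7 kHz for integer k ≥ 0.
k=0: 3.7 kHz.
k=1: 4 kHz, 11.4 kHz.
k=2: 11.7 kHz, 19.1 kHz.
k=3: 19.4 kHz, 26.8 kHz.
k=4: 27.1 kHz, 34.5 kHz.
Within [8.2 kHz, 26.35 kHz]: 11.4 kHz, 11.7 kHz, 19.1 kHz, 19.4 kHz.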